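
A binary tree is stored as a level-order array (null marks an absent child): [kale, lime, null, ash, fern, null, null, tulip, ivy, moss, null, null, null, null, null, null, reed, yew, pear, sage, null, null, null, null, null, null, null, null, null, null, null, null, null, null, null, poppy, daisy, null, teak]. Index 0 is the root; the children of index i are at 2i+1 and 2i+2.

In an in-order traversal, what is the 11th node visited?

In-order visits the left subtree, then the node, then the right subtree.
At kale: go left to lime.
  At lime: go left to ash.
    At ash: go left to tulip.
      At tulip: no left child.
      Visit tulip.
      At tulip: go right to reed.
        reed is a leaf — visit reed.
    Visit ash.
    At ash: go right to ivy.
      At ivy: go left to yew.
        At yew: go left to poppy.
          poppy is a leaf — visit poppy.
        Visit yew.
        At yew: go right to daisy.
          daisy is a leaf — visit daisy.
      Visit ivy.
      At ivy: go right to pear.
        At pear: no left child.
        Visit pear.
        At pear: go right to teak.
          teak is a leaf — visit teak.
  Visit lime.
  At lime: go right to fern.
    At fern: go left to moss.
      At moss: go left to sage.
        sage is a leaf — visit sage.
      Visit moss.
      At moss: no right child.
    Visit fern.
    At fern: no right child.
Visit kale.
At kale: no right child.
Full in-order sequence: tulip, reed, ash, poppy, yew, daisy, ivy, pear, teak, lime, sage, moss, fern, kale.

sage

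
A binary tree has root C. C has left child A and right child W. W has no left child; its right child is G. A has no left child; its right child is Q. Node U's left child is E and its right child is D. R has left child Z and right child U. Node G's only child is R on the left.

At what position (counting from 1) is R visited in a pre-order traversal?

6

Pre-order visits the node, then its left subtree, then its right subtree.
Visit C.
At C: go left to A.
  Visit A.
  At A: no left child.
  At A: go right to Q.
    Q is a leaf — visit Q.
At C: go right to W.
  Visit W.
  At W: no left child.
  At W: go right to G.
    Visit G.
    At G: go left to R.
      Visit R.
      At R: go left to Z.
        Z is a leaf — visit Z.
      At R: go right to U.
        Visit U.
        At U: go left to E.
          E is a leaf — visit E.
        At U: go right to D.
          D is a leaf — visit D.
    At G: no right child.
Full pre-order sequence: C, A, Q, W, G, R, Z, U, E, D.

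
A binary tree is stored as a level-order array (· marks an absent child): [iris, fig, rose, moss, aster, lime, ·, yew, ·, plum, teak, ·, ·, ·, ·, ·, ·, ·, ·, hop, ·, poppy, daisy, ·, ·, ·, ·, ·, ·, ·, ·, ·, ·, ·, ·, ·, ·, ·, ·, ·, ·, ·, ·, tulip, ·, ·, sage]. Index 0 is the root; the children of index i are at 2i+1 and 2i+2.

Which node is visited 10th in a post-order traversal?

Post-order visits the left subtree, then the right subtree, then the node.
At iris: go left to fig.
  At fig: go left to moss.
    At moss: go left to yew.
      yew is a leaf — visit yew.
    At moss: no right child.
    Visit moss.
  At fig: go right to aster.
    At aster: go left to plum.
      At plum: go left to hop.
        hop is a leaf — visit hop.
      At plum: no right child.
      Visit plum.
    At aster: go right to teak.
      At teak: go left to poppy.
        At poppy: go left to tulip.
          tulip is a leaf — visit tulip.
        At poppy: no right child.
        Visit poppy.
      At teak: go right to daisy.
        At daisy: no left child.
        At daisy: go right to sage.
          sage is a leaf — visit sage.
        Visit daisy.
      Visit teak.
    Visit aster.
  Visit fig.
At iris: go right to rose.
  At rose: go left to lime.
    lime is a leaf — visit lime.
  At rose: no right child.
  Visit rose.
Visit iris.
Full post-order sequence: yew, moss, hop, plum, tulip, poppy, sage, daisy, teak, aster, fig, lime, rose, iris.

aster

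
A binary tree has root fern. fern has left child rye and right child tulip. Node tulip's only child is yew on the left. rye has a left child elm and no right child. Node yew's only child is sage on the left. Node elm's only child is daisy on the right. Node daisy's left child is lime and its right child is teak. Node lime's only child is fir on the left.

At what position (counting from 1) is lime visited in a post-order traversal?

Post-order visits the left subtree, then the right subtree, then the node.
At fern: go left to rye.
  At rye: go left to elm.
    At elm: no left child.
    At elm: go right to daisy.
      At daisy: go left to lime.
        At lime: go left to fir.
          fir is a leaf — visit fir.
        At lime: no right child.
        Visit lime.
      At daisy: go right to teak.
        teak is a leaf — visit teak.
      Visit daisy.
    Visit elm.
  At rye: no right child.
  Visit rye.
At fern: go right to tulip.
  At tulip: go left to yew.
    At yew: go left to sage.
      sage is a leaf — visit sage.
    At yew: no right child.
    Visit yew.
  At tulip: no right child.
  Visit tulip.
Visit fern.
Full post-order sequence: fir, lime, teak, daisy, elm, rye, sage, yew, tulip, fern.

2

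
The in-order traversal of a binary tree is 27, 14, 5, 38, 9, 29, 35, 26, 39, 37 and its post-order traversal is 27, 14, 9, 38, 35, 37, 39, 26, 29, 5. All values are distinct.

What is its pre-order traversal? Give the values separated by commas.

The last element of post-order is the root; it splits in-order into left and right subtrees.
Root 5: left subtree has 2 nodes {27, 14}, right has 7 {38, 9, 29, 35, 26, 39, 37}.
  Root 14: left subtree has 1 node {27}, right has 0 { }.
  Root 29: left subtree has 2 nodes {38, 9}, right has 4 {35, 26, 39, 37}.
    Root 38: left subtree has 0 nodes { }, right has 1 {9}.
    Root 26: left subtree has 1 node {35}, right has 2 {39, 37}.
      Root 39: left subtree has 0 nodes { }, right has 1 {37}.

5, 14, 27, 29, 38, 9, 26, 35, 39, 37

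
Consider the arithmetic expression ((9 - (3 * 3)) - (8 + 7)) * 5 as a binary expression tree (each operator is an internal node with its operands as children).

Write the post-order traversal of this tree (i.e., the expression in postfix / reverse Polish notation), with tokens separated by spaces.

Post-order on an expression tree gives postfix notation: for each operator, emit left operand, right operand, then the operator.

9 3 3 * - 8 7 + - 5 *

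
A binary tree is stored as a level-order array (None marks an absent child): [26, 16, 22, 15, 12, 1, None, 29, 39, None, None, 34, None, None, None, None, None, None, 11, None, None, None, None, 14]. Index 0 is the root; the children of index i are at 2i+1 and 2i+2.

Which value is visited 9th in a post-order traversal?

1

Post-order visits the left subtree, then the right subtree, then the node.
At 26: go left to 16.
  At 16: go left to 15.
    At 15: go left to 29.
      29 is a leaf — visit 29.
    At 15: go right to 39.
      At 39: no left child.
      At 39: go right to 11.
        11 is a leaf — visit 11.
      Visit 39.
    Visit 15.
  At 16: go right to 12.
    12 is a leaf — visit 12.
  Visit 16.
At 26: go right to 22.
  At 22: go left to 1.
    At 1: go left to 34.
      At 34: go left to 14.
        14 is a leaf — visit 14.
      At 34: no right child.
      Visit 34.
    At 1: no right child.
    Visit 1.
  At 22: no right child.
  Visit 22.
Visit 26.
Full post-order sequence: 29, 11, 39, 15, 12, 16, 14, 34, 1, 22, 26.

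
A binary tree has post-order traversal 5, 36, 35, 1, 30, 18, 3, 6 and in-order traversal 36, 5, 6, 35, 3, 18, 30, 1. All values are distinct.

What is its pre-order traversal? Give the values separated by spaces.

The last element of post-order is the root; it splits in-order into left and right subtrees.
Root 6: left subtree has 2 nodes {36, 5}, right has 5 {35, 3, 18, 30, 1}.
  Root 36: left subtree has 0 nodes { }, right has 1 {5}.
  Root 3: left subtree has 1 node {35}, right has 3 {18, 30, 1}.
    Root 18: left subtree has 0 nodes { }, right has 2 {30, 1}.
      Root 30: left subtree has 0 nodes { }, right has 1 {1}.

6 36 5 3 35 18 30 1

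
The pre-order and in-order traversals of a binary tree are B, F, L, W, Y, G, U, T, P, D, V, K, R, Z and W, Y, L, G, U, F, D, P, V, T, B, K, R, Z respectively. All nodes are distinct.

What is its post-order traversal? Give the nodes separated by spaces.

The first element of pre-order is the root; it splits in-order into left and right subtrees.
Root B: left subtree has 10 nodes {W, Y, L, G, U, F, D, P, V, T}, right has 3 {K, R, Z}.
  Root F: left subtree has 5 nodes {W, Y, L, G, U}, right has 4 {D, P, V, T}.
    Root L: left subtree has 2 nodes {W, Y}, right has 2 {G, U}.
      Root W: left subtree has 0 nodes { }, right has 1 {Y}.
      Root G: left subtree has 0 nodes { }, right has 1 {U}.
    Root T: left subtree has 3 nodes {D, P, V}, right has 0 { }.
      Root P: left subtree has 1 node {D}, right has 1 {V}.
  Root K: left subtree has 0 nodes { }, right has 2 {R, Z}.
    Root R: left subtree has 0 nodes { }, right has 1 {Z}.

Y W U G L D V P T F Z R K B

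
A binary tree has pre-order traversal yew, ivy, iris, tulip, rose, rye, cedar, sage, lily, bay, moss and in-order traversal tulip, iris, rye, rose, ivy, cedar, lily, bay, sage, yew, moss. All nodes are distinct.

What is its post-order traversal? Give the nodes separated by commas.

tulip, rye, rose, iris, bay, lily, sage, cedar, ivy, moss, yew

The first element of pre-order is the root; it splits in-order into left and right subtrees.
Root yew: left subtree has 9 nodes {tulip, iris, rye, rose, ivy, cedar, lily, bay, sage}, right has 1 {moss}.
  Root ivy: left subtree has 4 nodes {tulip, iris, rye, rose}, right has 4 {cedar, lily, bay, sage}.
    Root iris: left subtree has 1 node {tulip}, right has 2 {rye, rose}.
      Root rose: left subtree has 1 node {rye}, right has 0 { }.
    Root cedar: left subtree has 0 nodes { }, right has 3 {lily, bay, sage}.
      Root sage: left subtree has 2 nodes {lily, bay}, right has 0 { }.
        Root lily: left subtree has 0 nodes { }, right has 1 {bay}.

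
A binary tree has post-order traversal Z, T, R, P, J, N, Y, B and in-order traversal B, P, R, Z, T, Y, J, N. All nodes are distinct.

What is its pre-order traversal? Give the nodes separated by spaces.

The last element of post-order is the root; it splits in-order into left and right subtrees.
Root B: left subtree has 0 nodes { }, right has 7 {P, R, Z, T, Y, J, N}.
  Root Y: left subtree has 4 nodes {P, R, Z, T}, right has 2 {J, N}.
    Root P: left subtree has 0 nodes { }, right has 3 {R, Z, T}.
      Root R: left subtree has 0 nodes { }, right has 2 {Z, T}.
        Root T: left subtree has 1 node {Z}, right has 0 { }.
    Root N: left subtree has 1 node {J}, right has 0 { }.

B Y P R T Z N J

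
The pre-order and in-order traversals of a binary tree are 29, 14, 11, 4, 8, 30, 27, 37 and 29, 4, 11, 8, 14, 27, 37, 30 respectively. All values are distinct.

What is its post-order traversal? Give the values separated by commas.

The first element of pre-order is the root; it splits in-order into left and right subtrees.
Root 29: left subtree has 0 nodes { }, right has 7 {4, 11, 8, 14, 27, 37, 30}.
  Root 14: left subtree has 3 nodes {4, 11, 8}, right has 3 {27, 37, 30}.
    Root 11: left subtree has 1 node {4}, right has 1 {8}.
    Root 30: left subtree has 2 nodes {27, 37}, right has 0 { }.
      Root 27: left subtree has 0 nodes { }, right has 1 {37}.

4, 8, 11, 37, 27, 30, 14, 29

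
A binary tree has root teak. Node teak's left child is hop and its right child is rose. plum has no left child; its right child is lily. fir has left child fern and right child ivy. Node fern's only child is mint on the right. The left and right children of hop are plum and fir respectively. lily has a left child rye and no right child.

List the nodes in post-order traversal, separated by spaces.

Post-order visits the left subtree, then the right subtree, then the node.
At teak: go left to hop.
  At hop: go left to plum.
    At plum: no left child.
    At plum: go right to lily.
      At lily: go left to rye.
        rye is a leaf — visit rye.
      At lily: no right child.
      Visit lily.
    Visit plum.
  At hop: go right to fir.
    At fir: go left to fern.
      At fern: no left child.
      At fern: go right to mint.
        mint is a leaf — visit mint.
      Visit fern.
    At fir: go right to ivy.
      ivy is a leaf — visit ivy.
    Visit fir.
  Visit hop.
At teak: go right to rose.
  rose is a leaf — visit rose.
Visit teak.

rye lily plum mint fern ivy fir hop rose teak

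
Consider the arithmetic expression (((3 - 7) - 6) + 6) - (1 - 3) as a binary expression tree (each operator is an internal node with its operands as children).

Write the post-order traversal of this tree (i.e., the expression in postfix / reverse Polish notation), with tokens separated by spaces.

3 7 - 6 - 6 + 1 3 - -

Post-order on an expression tree gives postfix notation: for each operator, emit left operand, right operand, then the operator.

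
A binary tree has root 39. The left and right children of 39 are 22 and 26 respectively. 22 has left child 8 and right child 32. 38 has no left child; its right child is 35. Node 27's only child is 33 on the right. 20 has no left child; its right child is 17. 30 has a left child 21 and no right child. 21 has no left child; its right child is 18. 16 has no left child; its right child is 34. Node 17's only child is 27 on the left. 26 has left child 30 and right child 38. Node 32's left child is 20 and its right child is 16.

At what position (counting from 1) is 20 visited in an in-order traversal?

In-order visits the left subtree, then the node, then the right subtree.
At 39: go left to 22.
  At 22: go left to 8.
    8 is a leaf — visit 8.
  Visit 22.
  At 22: go right to 32.
    At 32: go left to 20.
      At 20: no left child.
      Visit 20.
      At 20: go right to 17.
        At 17: go left to 27.
          At 27: no left child.
          Visit 27.
          At 27: go right to 33.
            33 is a leaf — visit 33.
        Visit 17.
        At 17: no right child.
    Visit 32.
    At 32: go right to 16.
      At 16: no left child.
      Visit 16.
      At 16: go right to 34.
        34 is a leaf — visit 34.
Visit 39.
At 39: go right to 26.
  At 26: go left to 30.
    At 30: go left to 21.
      At 21: no left child.
      Visit 21.
      At 21: go right to 18.
        18 is a leaf — visit 18.
    Visit 30.
    At 30: no right child.
  Visit 26.
  At 26: go right to 38.
    At 38: no left child.
    Visit 38.
    At 38: go right to 35.
      35 is a leaf — visit 35.
Full in-order sequence: 8, 22, 20, 27, 33, 17, 32, 16, 34, 39, 21, 18, 30, 26, 38, 35.

3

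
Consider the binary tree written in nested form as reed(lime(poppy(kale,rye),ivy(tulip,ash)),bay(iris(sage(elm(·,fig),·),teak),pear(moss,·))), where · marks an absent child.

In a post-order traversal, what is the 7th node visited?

Post-order visits the left subtree, then the right subtree, then the node.
At reed: go left to lime.
  At lime: go left to poppy.
    At poppy: go left to kale.
      kale is a leaf — visit kale.
    At poppy: go right to rye.
      rye is a leaf — visit rye.
    Visit poppy.
  At lime: go right to ivy.
    At ivy: go left to tulip.
      tulip is a leaf — visit tulip.
    At ivy: go right to ash.
      ash is a leaf — visit ash.
    Visit ivy.
  Visit lime.
At reed: go right to bay.
  At bay: go left to iris.
    At iris: go left to sage.
      At sage: go left to elm.
        At elm: no left child.
        At elm: go right to fig.
          fig is a leaf — visit fig.
        Visit elm.
      At sage: no right child.
      Visit sage.
    At iris: go right to teak.
      teak is a leaf — visit teak.
    Visit iris.
  At bay: go right to pear.
    At pear: go left to moss.
      moss is a leaf — visit moss.
    At pear: no right child.
    Visit pear.
  Visit bay.
Visit reed.
Full post-order sequence: kale, rye, poppy, tulip, ash, ivy, lime, fig, elm, sage, teak, iris, moss, pear, bay, reed.

lime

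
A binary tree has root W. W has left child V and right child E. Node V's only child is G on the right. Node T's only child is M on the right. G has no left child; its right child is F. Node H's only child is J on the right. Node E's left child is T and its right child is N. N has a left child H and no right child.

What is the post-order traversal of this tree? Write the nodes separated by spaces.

F G V M T J H N E W

Post-order visits the left subtree, then the right subtree, then the node.
At W: go left to V.
  At V: no left child.
  At V: go right to G.
    At G: no left child.
    At G: go right to F.
      F is a leaf — visit F.
    Visit G.
  Visit V.
At W: go right to E.
  At E: go left to T.
    At T: no left child.
    At T: go right to M.
      M is a leaf — visit M.
    Visit T.
  At E: go right to N.
    At N: go left to H.
      At H: no left child.
      At H: go right to J.
        J is a leaf — visit J.
      Visit H.
    At N: no right child.
    Visit N.
  Visit E.
Visit W.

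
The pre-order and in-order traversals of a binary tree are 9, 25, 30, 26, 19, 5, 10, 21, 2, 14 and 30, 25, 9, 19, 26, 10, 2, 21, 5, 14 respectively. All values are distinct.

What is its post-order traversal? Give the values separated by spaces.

30 25 19 2 21 10 14 5 26 9

The first element of pre-order is the root; it splits in-order into left and right subtrees.
Root 9: left subtree has 2 nodes {30, 25}, right has 7 {19, 26, 10, 2, 21, 5, 14}.
  Root 25: left subtree has 1 node {30}, right has 0 { }.
  Root 26: left subtree has 1 node {19}, right has 5 {10, 2, 21, 5, 14}.
    Root 5: left subtree has 3 nodes {10, 2, 21}, right has 1 {14}.
      Root 10: left subtree has 0 nodes { }, right has 2 {2, 21}.
        Root 21: left subtree has 1 node {2}, right has 0 { }.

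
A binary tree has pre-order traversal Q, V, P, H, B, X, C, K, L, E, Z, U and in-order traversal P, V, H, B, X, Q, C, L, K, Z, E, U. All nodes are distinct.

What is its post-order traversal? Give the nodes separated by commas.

The first element of pre-order is the root; it splits in-order into left and right subtrees.
Root Q: left subtree has 5 nodes {P, V, H, B, X}, right has 6 {C, L, K, Z, E, U}.
  Root V: left subtree has 1 node {P}, right has 3 {H, B, X}.
    Root H: left subtree has 0 nodes { }, right has 2 {B, X}.
      Root B: left subtree has 0 nodes { }, right has 1 {X}.
  Root C: left subtree has 0 nodes { }, right has 5 {L, K, Z, E, U}.
    Root K: left subtree has 1 node {L}, right has 3 {Z, E, U}.
      Root E: left subtree has 1 node {Z}, right has 1 {U}.

P, X, B, H, V, L, Z, U, E, K, C, Q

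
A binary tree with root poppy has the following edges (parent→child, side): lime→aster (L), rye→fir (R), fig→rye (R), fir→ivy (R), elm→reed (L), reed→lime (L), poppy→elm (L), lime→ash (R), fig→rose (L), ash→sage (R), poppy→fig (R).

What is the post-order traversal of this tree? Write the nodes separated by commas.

Post-order visits the left subtree, then the right subtree, then the node.
At poppy: go left to elm.
  At elm: go left to reed.
    At reed: go left to lime.
      At lime: go left to aster.
        aster is a leaf — visit aster.
      At lime: go right to ash.
        At ash: no left child.
        At ash: go right to sage.
          sage is a leaf — visit sage.
        Visit ash.
      Visit lime.
    At reed: no right child.
    Visit reed.
  At elm: no right child.
  Visit elm.
At poppy: go right to fig.
  At fig: go left to rose.
    rose is a leaf — visit rose.
  At fig: go right to rye.
    At rye: no left child.
    At rye: go right to fir.
      At fir: no left child.
      At fir: go right to ivy.
        ivy is a leaf — visit ivy.
      Visit fir.
    Visit rye.
  Visit fig.
Visit poppy.

aster, sage, ash, lime, reed, elm, rose, ivy, fir, rye, fig, poppy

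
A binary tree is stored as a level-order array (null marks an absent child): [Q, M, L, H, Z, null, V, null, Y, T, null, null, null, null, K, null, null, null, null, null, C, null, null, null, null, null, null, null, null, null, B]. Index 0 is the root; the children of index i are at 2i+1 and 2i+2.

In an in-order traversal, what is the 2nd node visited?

In-order visits the left subtree, then the node, then the right subtree.
At Q: go left to M.
  At M: go left to H.
    At H: no left child.
    Visit H.
    At H: go right to Y.
      Y is a leaf — visit Y.
  Visit M.
  At M: go right to Z.
    At Z: go left to T.
      At T: no left child.
      Visit T.
      At T: go right to C.
        C is a leaf — visit C.
    Visit Z.
    At Z: no right child.
Visit Q.
At Q: go right to L.
  At L: no left child.
  Visit L.
  At L: go right to V.
    At V: no left child.
    Visit V.
    At V: go right to K.
      At K: no left child.
      Visit K.
      At K: go right to B.
        B is a leaf — visit B.
Full in-order sequence: H, Y, M, T, C, Z, Q, L, V, K, B.

Y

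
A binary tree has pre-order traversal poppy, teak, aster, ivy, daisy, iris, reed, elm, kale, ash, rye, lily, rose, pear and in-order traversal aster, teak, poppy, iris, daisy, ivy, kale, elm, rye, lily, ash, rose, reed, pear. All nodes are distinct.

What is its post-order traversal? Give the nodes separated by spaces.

The first element of pre-order is the root; it splits in-order into left and right subtrees.
Root poppy: left subtree has 2 nodes {aster, teak}, right has 11 {iris, daisy, ivy, kale, elm, rye, lily, ash, rose, reed, pear}.
  Root teak: left subtree has 1 node {aster}, right has 0 { }.
  Root ivy: left subtree has 2 nodes {iris, daisy}, right has 8 {kale, elm, rye, lily, ash, rose, reed, pear}.
    Root daisy: left subtree has 1 node {iris}, right has 0 { }.
    Root reed: left subtree has 6 nodes {kale, elm, rye, lily, ash, rose}, right has 1 {pear}.
      Root elm: left subtree has 1 node {kale}, right has 4 {rye, lily, ash, rose}.
        Root ash: left subtree has 2 nodes {rye, lily}, right has 1 {rose}.
          Root rye: left subtree has 0 nodes { }, right has 1 {lily}.

aster teak iris daisy kale lily rye rose ash elm pear reed ivy poppy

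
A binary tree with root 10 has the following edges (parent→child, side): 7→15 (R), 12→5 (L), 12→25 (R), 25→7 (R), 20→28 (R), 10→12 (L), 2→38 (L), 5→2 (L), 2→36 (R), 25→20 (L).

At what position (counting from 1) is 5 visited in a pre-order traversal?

3

Pre-order visits the node, then its left subtree, then its right subtree.
Visit 10.
At 10: go left to 12.
  Visit 12.
  At 12: go left to 5.
    Visit 5.
    At 5: go left to 2.
      Visit 2.
      At 2: go left to 38.
        38 is a leaf — visit 38.
      At 2: go right to 36.
        36 is a leaf — visit 36.
    At 5: no right child.
  At 12: go right to 25.
    Visit 25.
    At 25: go left to 20.
      Visit 20.
      At 20: no left child.
      At 20: go right to 28.
        28 is a leaf — visit 28.
    At 25: go right to 7.
      Visit 7.
      At 7: no left child.
      At 7: go right to 15.
        15 is a leaf — visit 15.
At 10: no right child.
Full pre-order sequence: 10, 12, 5, 2, 38, 36, 25, 20, 28, 7, 15.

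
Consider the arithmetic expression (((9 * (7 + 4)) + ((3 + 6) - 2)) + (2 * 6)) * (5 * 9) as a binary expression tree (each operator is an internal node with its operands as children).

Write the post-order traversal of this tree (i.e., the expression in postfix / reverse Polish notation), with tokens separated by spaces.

Post-order on an expression tree gives postfix notation: for each operator, emit left operand, right operand, then the operator.

9 7 4 + * 3 6 + 2 - + 2 6 * + 5 9 * *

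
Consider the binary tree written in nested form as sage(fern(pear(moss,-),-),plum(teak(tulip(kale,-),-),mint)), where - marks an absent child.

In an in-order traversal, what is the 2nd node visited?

In-order visits the left subtree, then the node, then the right subtree.
At sage: go left to fern.
  At fern: go left to pear.
    At pear: go left to moss.
      moss is a leaf — visit moss.
    Visit pear.
    At pear: no right child.
  Visit fern.
  At fern: no right child.
Visit sage.
At sage: go right to plum.
  At plum: go left to teak.
    At teak: go left to tulip.
      At tulip: go left to kale.
        kale is a leaf — visit kale.
      Visit tulip.
      At tulip: no right child.
    Visit teak.
    At teak: no right child.
  Visit plum.
  At plum: go right to mint.
    mint is a leaf — visit mint.
Full in-order sequence: moss, pear, fern, sage, kale, tulip, teak, plum, mint.

pear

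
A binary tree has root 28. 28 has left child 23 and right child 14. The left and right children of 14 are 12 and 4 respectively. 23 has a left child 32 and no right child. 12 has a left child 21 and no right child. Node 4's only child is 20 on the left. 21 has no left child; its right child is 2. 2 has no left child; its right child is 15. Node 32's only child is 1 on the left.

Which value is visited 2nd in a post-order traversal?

32

Post-order visits the left subtree, then the right subtree, then the node.
At 28: go left to 23.
  At 23: go left to 32.
    At 32: go left to 1.
      1 is a leaf — visit 1.
    At 32: no right child.
    Visit 32.
  At 23: no right child.
  Visit 23.
At 28: go right to 14.
  At 14: go left to 12.
    At 12: go left to 21.
      At 21: no left child.
      At 21: go right to 2.
        At 2: no left child.
        At 2: go right to 15.
          15 is a leaf — visit 15.
        Visit 2.
      Visit 21.
    At 12: no right child.
    Visit 12.
  At 14: go right to 4.
    At 4: go left to 20.
      20 is a leaf — visit 20.
    At 4: no right child.
    Visit 4.
  Visit 14.
Visit 28.
Full post-order sequence: 1, 32, 23, 15, 2, 21, 12, 20, 4, 14, 28.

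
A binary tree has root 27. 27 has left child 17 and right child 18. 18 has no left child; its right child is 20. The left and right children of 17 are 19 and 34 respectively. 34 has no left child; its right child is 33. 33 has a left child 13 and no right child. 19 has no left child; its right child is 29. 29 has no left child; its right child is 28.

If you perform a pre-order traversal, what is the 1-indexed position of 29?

4

Pre-order visits the node, then its left subtree, then its right subtree.
Visit 27.
At 27: go left to 17.
  Visit 17.
  At 17: go left to 19.
    Visit 19.
    At 19: no left child.
    At 19: go right to 29.
      Visit 29.
      At 29: no left child.
      At 29: go right to 28.
        28 is a leaf — visit 28.
  At 17: go right to 34.
    Visit 34.
    At 34: no left child.
    At 34: go right to 33.
      Visit 33.
      At 33: go left to 13.
        13 is a leaf — visit 13.
      At 33: no right child.
At 27: go right to 18.
  Visit 18.
  At 18: no left child.
  At 18: go right to 20.
    20 is a leaf — visit 20.
Full pre-order sequence: 27, 17, 19, 29, 28, 34, 33, 13, 18, 20.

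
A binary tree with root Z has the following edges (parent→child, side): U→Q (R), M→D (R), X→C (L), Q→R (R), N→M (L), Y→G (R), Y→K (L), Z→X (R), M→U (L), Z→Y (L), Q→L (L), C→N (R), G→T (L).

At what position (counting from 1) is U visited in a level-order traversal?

Level-order visits nodes level by level from the root, left to right within each level.
Level 0: Z
Level 1: Y, X
Level 2: K, G, C
Level 3: T, N
Level 4: M
Level 5: U, D
Level 6: Q
Level 7: L, R
Full level-order sequence: Z, Y, X, K, G, C, T, N, M, U, D, Q, L, R.

10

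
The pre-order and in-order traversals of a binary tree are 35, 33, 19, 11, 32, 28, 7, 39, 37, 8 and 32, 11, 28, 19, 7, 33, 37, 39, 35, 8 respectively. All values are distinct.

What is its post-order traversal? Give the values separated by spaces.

The first element of pre-order is the root; it splits in-order into left and right subtrees.
Root 35: left subtree has 8 nodes {32, 11, 28, 19, 7, 33, 37, 39}, right has 1 {8}.
  Root 33: left subtree has 5 nodes {32, 11, 28, 19, 7}, right has 2 {37, 39}.
    Root 19: left subtree has 3 nodes {32, 11, 28}, right has 1 {7}.
      Root 11: left subtree has 1 node {32}, right has 1 {28}.
    Root 39: left subtree has 1 node {37}, right has 0 { }.

32 28 11 7 19 37 39 33 8 35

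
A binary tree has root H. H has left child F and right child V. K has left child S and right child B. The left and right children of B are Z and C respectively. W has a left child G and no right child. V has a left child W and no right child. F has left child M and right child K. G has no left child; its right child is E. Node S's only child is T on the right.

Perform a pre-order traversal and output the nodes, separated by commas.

H, F, M, K, S, T, B, Z, C, V, W, G, E

Pre-order visits the node, then its left subtree, then its right subtree.
Visit H.
At H: go left to F.
  Visit F.
  At F: go left to M.
    M is a leaf — visit M.
  At F: go right to K.
    Visit K.
    At K: go left to S.
      Visit S.
      At S: no left child.
      At S: go right to T.
        T is a leaf — visit T.
    At K: go right to B.
      Visit B.
      At B: go left to Z.
        Z is a leaf — visit Z.
      At B: go right to C.
        C is a leaf — visit C.
At H: go right to V.
  Visit V.
  At V: go left to W.
    Visit W.
    At W: go left to G.
      Visit G.
      At G: no left child.
      At G: go right to E.
        E is a leaf — visit E.
    At W: no right child.
  At V: no right child.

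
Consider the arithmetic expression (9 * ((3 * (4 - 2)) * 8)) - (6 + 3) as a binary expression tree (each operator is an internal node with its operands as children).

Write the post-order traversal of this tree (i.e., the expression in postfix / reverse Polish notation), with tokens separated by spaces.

Post-order on an expression tree gives postfix notation: for each operator, emit left operand, right operand, then the operator.

9 3 4 2 - * 8 * * 6 3 + -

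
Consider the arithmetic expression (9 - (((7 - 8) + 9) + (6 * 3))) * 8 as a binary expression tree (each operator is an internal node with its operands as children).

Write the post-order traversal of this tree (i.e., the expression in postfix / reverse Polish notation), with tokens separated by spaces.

Post-order on an expression tree gives postfix notation: for each operator, emit left operand, right operand, then the operator.

9 7 8 - 9 + 6 3 * + - 8 *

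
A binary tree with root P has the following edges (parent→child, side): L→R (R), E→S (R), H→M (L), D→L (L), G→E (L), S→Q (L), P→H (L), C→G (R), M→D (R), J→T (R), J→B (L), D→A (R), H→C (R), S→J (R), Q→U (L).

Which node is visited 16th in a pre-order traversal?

Pre-order visits the node, then its left subtree, then its right subtree.
Visit P.
At P: go left to H.
  Visit H.
  At H: go left to M.
    Visit M.
    At M: no left child.
    At M: go right to D.
      Visit D.
      At D: go left to L.
        Visit L.
        At L: no left child.
        At L: go right to R.
          R is a leaf — visit R.
      At D: go right to A.
        A is a leaf — visit A.
  At H: go right to C.
    Visit C.
    At C: no left child.
    At C: go right to G.
      Visit G.
      At G: go left to E.
        Visit E.
        At E: no left child.
        At E: go right to S.
          Visit S.
          At S: go left to Q.
            Visit Q.
            At Q: go left to U.
              U is a leaf — visit U.
            At Q: no right child.
          At S: go right to J.
            Visit J.
            At J: go left to B.
              B is a leaf — visit B.
            At J: go right to T.
              T is a leaf — visit T.
      At G: no right child.
At P: no right child.
Full pre-order sequence: P, H, M, D, L, R, A, C, G, E, S, Q, U, J, B, T.

T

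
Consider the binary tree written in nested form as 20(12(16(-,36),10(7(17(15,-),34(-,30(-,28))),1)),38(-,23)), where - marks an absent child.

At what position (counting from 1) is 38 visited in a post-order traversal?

13

Post-order visits the left subtree, then the right subtree, then the node.
At 20: go left to 12.
  At 12: go left to 16.
    At 16: no left child.
    At 16: go right to 36.
      36 is a leaf — visit 36.
    Visit 16.
  At 12: go right to 10.
    At 10: go left to 7.
      At 7: go left to 17.
        At 17: go left to 15.
          15 is a leaf — visit 15.
        At 17: no right child.
        Visit 17.
      At 7: go right to 34.
        At 34: no left child.
        At 34: go right to 30.
          At 30: no left child.
          At 30: go right to 28.
            28 is a leaf — visit 28.
          Visit 30.
        Visit 34.
      Visit 7.
    At 10: go right to 1.
      1 is a leaf — visit 1.
    Visit 10.
  Visit 12.
At 20: go right to 38.
  At 38: no left child.
  At 38: go right to 23.
    23 is a leaf — visit 23.
  Visit 38.
Visit 20.
Full post-order sequence: 36, 16, 15, 17, 28, 30, 34, 7, 1, 10, 12, 23, 38, 20.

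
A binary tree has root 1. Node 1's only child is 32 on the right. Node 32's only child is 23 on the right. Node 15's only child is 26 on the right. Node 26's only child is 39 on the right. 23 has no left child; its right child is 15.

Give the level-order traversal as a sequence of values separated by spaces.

1 32 23 15 26 39

Level-order visits nodes level by level from the root, left to right within each level.
Level 0: 1
Level 1: 32
Level 2: 23
Level 3: 15
Level 4: 26
Level 5: 39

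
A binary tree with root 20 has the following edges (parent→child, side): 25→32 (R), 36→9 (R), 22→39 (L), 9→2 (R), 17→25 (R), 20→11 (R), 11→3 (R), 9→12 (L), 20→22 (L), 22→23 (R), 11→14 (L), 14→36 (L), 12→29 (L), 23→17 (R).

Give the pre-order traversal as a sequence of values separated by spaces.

Pre-order visits the node, then its left subtree, then its right subtree.
Visit 20.
At 20: go left to 22.
  Visit 22.
  At 22: go left to 39.
    39 is a leaf — visit 39.
  At 22: go right to 23.
    Visit 23.
    At 23: no left child.
    At 23: go right to 17.
      Visit 17.
      At 17: no left child.
      At 17: go right to 25.
        Visit 25.
        At 25: no left child.
        At 25: go right to 32.
          32 is a leaf — visit 32.
At 20: go right to 11.
  Visit 11.
  At 11: go left to 14.
    Visit 14.
    At 14: go left to 36.
      Visit 36.
      At 36: no left child.
      At 36: go right to 9.
        Visit 9.
        At 9: go left to 12.
          Visit 12.
          At 12: go left to 29.
            29 is a leaf — visit 29.
          At 12: no right child.
        At 9: go right to 2.
          2 is a leaf — visit 2.
    At 14: no right child.
  At 11: go right to 3.
    3 is a leaf — visit 3.

20 22 39 23 17 25 32 11 14 36 9 12 29 2 3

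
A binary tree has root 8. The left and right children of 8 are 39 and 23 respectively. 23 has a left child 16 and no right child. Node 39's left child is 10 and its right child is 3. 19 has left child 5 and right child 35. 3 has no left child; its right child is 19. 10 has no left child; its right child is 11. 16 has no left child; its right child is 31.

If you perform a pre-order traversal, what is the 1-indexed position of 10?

Pre-order visits the node, then its left subtree, then its right subtree.
Visit 8.
At 8: go left to 39.
  Visit 39.
  At 39: go left to 10.
    Visit 10.
    At 10: no left child.
    At 10: go right to 11.
      11 is a leaf — visit 11.
  At 39: go right to 3.
    Visit 3.
    At 3: no left child.
    At 3: go right to 19.
      Visit 19.
      At 19: go left to 5.
        5 is a leaf — visit 5.
      At 19: go right to 35.
        35 is a leaf — visit 35.
At 8: go right to 23.
  Visit 23.
  At 23: go left to 16.
    Visit 16.
    At 16: no left child.
    At 16: go right to 31.
      31 is a leaf — visit 31.
  At 23: no right child.
Full pre-order sequence: 8, 39, 10, 11, 3, 19, 5, 35, 23, 16, 31.

3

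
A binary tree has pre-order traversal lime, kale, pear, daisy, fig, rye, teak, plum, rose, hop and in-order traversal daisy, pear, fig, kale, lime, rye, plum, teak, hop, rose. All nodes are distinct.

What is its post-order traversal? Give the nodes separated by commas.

The first element of pre-order is the root; it splits in-order into left and right subtrees.
Root lime: left subtree has 4 nodes {daisy, pear, fig, kale}, right has 5 {rye, plum, teak, hop, rose}.
  Root kale: left subtree has 3 nodes {daisy, pear, fig}, right has 0 { }.
    Root pear: left subtree has 1 node {daisy}, right has 1 {fig}.
  Root rye: left subtree has 0 nodes { }, right has 4 {plum, teak, hop, rose}.
    Root teak: left subtree has 1 node {plum}, right has 2 {hop, rose}.
      Root rose: left subtree has 1 node {hop}, right has 0 { }.

daisy, fig, pear, kale, plum, hop, rose, teak, rye, lime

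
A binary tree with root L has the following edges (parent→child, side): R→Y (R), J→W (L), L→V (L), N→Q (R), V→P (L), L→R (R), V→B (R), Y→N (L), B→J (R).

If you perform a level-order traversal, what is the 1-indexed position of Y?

Level-order visits nodes level by level from the root, left to right within each level.
Level 0: L
Level 1: V, R
Level 2: P, B, Y
Level 3: J, N
Level 4: W, Q
Full level-order sequence: L, V, R, P, B, Y, J, N, W, Q.

6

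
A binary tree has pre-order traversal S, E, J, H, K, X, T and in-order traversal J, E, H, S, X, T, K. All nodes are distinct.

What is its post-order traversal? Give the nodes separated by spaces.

J H E T X K S

The first element of pre-order is the root; it splits in-order into left and right subtrees.
Root S: left subtree has 3 nodes {J, E, H}, right has 3 {X, T, K}.
  Root E: left subtree has 1 node {J}, right has 1 {H}.
  Root K: left subtree has 2 nodes {X, T}, right has 0 { }.
    Root X: left subtree has 0 nodes { }, right has 1 {T}.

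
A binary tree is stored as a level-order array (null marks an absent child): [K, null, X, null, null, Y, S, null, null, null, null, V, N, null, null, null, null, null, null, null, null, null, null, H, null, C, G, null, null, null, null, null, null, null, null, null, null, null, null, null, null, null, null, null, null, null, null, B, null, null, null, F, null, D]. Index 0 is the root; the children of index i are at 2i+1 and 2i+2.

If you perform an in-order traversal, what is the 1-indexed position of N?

8

In-order visits the left subtree, then the node, then the right subtree.
At K: no left child.
Visit K.
At K: go right to X.
  At X: go left to Y.
    At Y: go left to V.
      At V: go left to H.
        At H: go left to B.
          B is a leaf — visit B.
        Visit H.
        At H: no right child.
      Visit V.
      At V: no right child.
    Visit Y.
    At Y: go right to N.
      At N: go left to C.
        At C: go left to F.
          F is a leaf — visit F.
        Visit C.
        At C: no right child.
      Visit N.
      At N: go right to G.
        At G: go left to D.
          D is a leaf — visit D.
        Visit G.
        At G: no right child.
  Visit X.
  At X: go right to S.
    S is a leaf — visit S.
Full in-order sequence: K, B, H, V, Y, F, C, N, D, G, X, S.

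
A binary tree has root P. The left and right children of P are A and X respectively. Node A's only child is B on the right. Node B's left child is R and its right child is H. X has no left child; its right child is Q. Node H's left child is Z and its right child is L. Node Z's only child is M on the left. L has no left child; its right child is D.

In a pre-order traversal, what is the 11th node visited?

Pre-order visits the node, then its left subtree, then its right subtree.
Visit P.
At P: go left to A.
  Visit A.
  At A: no left child.
  At A: go right to B.
    Visit B.
    At B: go left to R.
      R is a leaf — visit R.
    At B: go right to H.
      Visit H.
      At H: go left to Z.
        Visit Z.
        At Z: go left to M.
          M is a leaf — visit M.
        At Z: no right child.
      At H: go right to L.
        Visit L.
        At L: no left child.
        At L: go right to D.
          D is a leaf — visit D.
At P: go right to X.
  Visit X.
  At X: no left child.
  At X: go right to Q.
    Q is a leaf — visit Q.
Full pre-order sequence: P, A, B, R, H, Z, M, L, D, X, Q.

Q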